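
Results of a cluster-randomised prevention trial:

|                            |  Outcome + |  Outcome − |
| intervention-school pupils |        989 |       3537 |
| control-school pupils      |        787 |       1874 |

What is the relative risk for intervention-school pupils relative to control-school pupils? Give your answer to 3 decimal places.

RR ≈ 0.739

risk, intervention-school pupils = 989/4526 = 0.2185
risk, control-school pupils = 787/2661 = 0.2958
RR = 0.2185 / 0.2958 = 0.739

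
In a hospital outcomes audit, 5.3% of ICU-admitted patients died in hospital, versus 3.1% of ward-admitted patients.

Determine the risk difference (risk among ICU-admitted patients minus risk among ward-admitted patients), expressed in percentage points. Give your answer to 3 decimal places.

risk difference = 0.05300 − 0.03100 = 0.02200 → 2.200 percentage points

RD = 2.200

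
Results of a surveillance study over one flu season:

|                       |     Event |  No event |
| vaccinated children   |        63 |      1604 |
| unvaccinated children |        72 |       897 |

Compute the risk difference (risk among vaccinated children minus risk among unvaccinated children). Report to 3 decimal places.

RD: -0.037

risk, vaccinated children = 63/1667 = 0.03779
risk, unvaccinated children = 72/969 = 0.07430
risk difference = 0.03779 − 0.07430 = -0.037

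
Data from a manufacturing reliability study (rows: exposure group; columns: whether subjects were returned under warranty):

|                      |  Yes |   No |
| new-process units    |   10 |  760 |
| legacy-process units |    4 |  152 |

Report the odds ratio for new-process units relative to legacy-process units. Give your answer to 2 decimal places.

OR = (10 × 152) / (760 × 4) = 1520/3040 ≈ 0.50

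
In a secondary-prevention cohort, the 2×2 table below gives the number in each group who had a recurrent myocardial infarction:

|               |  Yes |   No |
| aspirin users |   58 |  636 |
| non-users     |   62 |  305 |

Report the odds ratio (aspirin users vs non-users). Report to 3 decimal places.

OR = (58 × 305) / (636 × 62) = 17690/39432 ≈ 0.449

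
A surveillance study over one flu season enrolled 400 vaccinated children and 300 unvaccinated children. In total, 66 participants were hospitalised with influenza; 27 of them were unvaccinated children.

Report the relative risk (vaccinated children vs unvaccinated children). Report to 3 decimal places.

vaccinated children with the outcome: 66 − 27 = 39
vaccinated children without the outcome: 400 − 39 = 361
unvaccinated children without the outcome: 300 − 27 = 273
risk, vaccinated children = 39/400 = 0.0975
risk, unvaccinated children = 27/300 = 0.0900
RR = 0.0975 / 0.0900 = 1.083

1.083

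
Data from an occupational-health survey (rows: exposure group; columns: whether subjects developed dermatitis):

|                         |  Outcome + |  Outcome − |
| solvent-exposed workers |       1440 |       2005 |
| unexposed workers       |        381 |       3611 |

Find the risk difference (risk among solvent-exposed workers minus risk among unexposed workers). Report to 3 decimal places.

risk, solvent-exposed workers = 1440/3445 = 0.4180
risk, unexposed workers = 381/3992 = 0.0954
risk difference = 0.4180 − 0.0954 = 0.323

RD ≈ 0.323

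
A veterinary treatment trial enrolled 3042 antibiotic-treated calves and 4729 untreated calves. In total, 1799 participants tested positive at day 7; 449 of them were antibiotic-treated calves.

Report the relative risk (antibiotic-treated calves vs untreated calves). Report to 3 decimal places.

0.517

antibiotic-treated calves without the outcome: 3042 − 449 = 2593
untreated calves with the outcome: 1799 − 449 = 1350
untreated calves without the outcome: 4729 − 1350 = 3379
risk, antibiotic-treated calves = 449/3042 = 0.1476
risk, untreated calves = 1350/4729 = 0.2855
RR = 0.1476 / 0.2855 = 0.517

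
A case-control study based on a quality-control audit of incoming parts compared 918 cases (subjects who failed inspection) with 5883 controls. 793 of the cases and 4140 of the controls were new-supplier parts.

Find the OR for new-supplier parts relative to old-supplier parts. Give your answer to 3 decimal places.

OR = (793 × 1743) / (4140 × 125) = 1382199/517500 ≈ 2.671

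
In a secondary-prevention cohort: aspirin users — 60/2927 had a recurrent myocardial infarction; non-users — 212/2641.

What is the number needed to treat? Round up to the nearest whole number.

NNT ≈ 17

risk, aspirin users = 60/2927 = 0.020499
risk, non-users = 212/2641 = 0.080273
absolute risk difference = 0.059774
1 / 0.059774 = 16.730 → round up → 17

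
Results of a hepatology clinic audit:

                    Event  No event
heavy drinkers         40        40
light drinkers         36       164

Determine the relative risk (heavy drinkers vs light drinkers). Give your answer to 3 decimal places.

2.778

risk, heavy drinkers = 40/80 = 0.5000
risk, light drinkers = 36/200 = 0.1800
RR = 0.5000 / 0.1800 = 2.778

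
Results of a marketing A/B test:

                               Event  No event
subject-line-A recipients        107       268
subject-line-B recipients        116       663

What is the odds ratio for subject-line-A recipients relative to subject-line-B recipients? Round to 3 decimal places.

OR = (107 × 663) / (268 × 116) = 70941/31088 ≈ 2.282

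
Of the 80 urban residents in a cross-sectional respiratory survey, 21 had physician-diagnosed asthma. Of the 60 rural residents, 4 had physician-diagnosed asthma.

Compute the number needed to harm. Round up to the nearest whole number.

6

risk, urban residents = 21/80 = 0.262500
risk, rural residents = 4/60 = 0.066667
absolute risk difference = 0.195833
1 / 0.195833 = 5.106 → round up → 6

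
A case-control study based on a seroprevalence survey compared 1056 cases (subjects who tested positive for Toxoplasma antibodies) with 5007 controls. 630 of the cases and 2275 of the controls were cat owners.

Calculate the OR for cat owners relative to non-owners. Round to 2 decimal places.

OR = (630 × 2732) / (2275 × 426) = 1721160/969150 ≈ 1.78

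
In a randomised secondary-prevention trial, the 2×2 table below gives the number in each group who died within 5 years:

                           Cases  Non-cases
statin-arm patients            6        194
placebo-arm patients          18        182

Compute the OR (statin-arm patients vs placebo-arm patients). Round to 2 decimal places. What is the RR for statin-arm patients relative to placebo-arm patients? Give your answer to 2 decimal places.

OR = (6 × 182) / (194 × 18) = 1092/3492 ≈ 0.31
risk, statin-arm patients = 6/200 = 0.03000
risk, placebo-arm patients = 18/200 = 0.09000
RR = 0.03000 / 0.09000 = 0.33

OR = 0.31; RR = 0.33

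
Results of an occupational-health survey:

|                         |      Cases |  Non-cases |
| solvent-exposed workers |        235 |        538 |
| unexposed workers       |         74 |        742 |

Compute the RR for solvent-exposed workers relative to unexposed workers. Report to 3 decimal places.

RR = 3.352

risk, solvent-exposed workers = 235/773 = 0.3040
risk, unexposed workers = 74/816 = 0.0907
RR = 0.3040 / 0.0907 = 3.352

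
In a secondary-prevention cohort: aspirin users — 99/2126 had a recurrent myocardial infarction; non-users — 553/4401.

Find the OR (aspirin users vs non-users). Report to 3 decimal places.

0.340

odds, aspirin users = 99/2027 = 0.04884
odds, non-users = 553/3848 = 0.14371
OR = 0.04884 / 0.14371 = 0.340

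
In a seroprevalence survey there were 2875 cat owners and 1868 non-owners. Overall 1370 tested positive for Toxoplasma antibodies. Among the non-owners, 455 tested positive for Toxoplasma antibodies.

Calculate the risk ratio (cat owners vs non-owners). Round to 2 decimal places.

RR: 1.31

cat owners with the outcome: 1370 − 455 = 915
cat owners without the outcome: 2875 − 915 = 1960
non-owners without the outcome: 1868 − 455 = 1413
risk, cat owners = 915/2875 = 0.3183
risk, non-owners = 455/1868 = 0.2436
RR = 0.3183 / 0.2436 = 1.31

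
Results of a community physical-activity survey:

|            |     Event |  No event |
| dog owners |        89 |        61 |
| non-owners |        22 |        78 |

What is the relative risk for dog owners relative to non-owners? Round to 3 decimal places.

2.697

risk, dog owners = 89/150 = 0.5933
risk, non-owners = 22/100 = 0.2200
RR = 0.5933 / 0.2200 = 2.697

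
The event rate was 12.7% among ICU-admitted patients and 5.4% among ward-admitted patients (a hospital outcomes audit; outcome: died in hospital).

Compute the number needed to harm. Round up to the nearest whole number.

NNH ≈ 14

absolute risk difference = 0.073000
1 / 0.073000 = 13.699 → round up → 14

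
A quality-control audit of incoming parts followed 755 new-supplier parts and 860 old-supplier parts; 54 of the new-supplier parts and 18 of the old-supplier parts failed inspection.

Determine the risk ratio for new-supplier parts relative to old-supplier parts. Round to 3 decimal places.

RR: 3.417

risk, new-supplier parts = 54/755 = 0.07152
risk, old-supplier parts = 18/860 = 0.02093
RR = 0.07152 / 0.02093 = 3.417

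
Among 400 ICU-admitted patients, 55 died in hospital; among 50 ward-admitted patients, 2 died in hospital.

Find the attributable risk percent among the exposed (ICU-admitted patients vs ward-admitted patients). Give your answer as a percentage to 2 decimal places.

risk, ICU-admitted patients = 55/400 = 0.13750
risk, ward-admitted patients = 2/50 = 0.04000
AR% = (0.13750 − 0.04000) / 0.13750 = 0.7091 → 70.91%

70.91%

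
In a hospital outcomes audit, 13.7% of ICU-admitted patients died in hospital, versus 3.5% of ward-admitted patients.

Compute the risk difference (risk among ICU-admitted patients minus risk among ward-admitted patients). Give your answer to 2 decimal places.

risk difference = 0.13700 − 0.03500 = 0.10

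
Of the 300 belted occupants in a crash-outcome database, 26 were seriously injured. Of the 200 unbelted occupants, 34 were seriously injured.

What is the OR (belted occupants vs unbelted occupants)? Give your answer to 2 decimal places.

OR = (26 × 166) / (274 × 34) = 4316/9316 ≈ 0.46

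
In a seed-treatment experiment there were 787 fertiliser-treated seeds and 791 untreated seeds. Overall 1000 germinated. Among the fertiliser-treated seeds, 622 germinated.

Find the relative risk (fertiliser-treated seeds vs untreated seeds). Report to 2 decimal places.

1.65

fertiliser-treated seeds without the outcome: 787 − 622 = 165
untreated seeds with the outcome: 1000 − 622 = 378
untreated seeds without the outcome: 791 − 378 = 413
risk, fertiliser-treated seeds = 622/787 = 0.7903
risk, untreated seeds = 378/791 = 0.4779
RR = 0.7903 / 0.4779 = 1.65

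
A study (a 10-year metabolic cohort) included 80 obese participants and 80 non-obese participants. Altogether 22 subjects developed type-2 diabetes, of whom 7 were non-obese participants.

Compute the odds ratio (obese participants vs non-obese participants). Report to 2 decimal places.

OR: 2.41

obese participants with the outcome: 22 − 7 = 15
obese participants without the outcome: 80 − 15 = 65
non-obese participants without the outcome: 80 − 7 = 73
OR = (15 × 73) / (65 × 7) = 1095/455 ≈ 2.41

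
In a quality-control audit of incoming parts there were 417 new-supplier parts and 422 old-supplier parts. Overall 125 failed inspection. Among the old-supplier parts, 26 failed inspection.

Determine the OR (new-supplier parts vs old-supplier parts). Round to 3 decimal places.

new-supplier parts with the outcome: 125 − 26 = 99
new-supplier parts without the outcome: 417 − 99 = 318
old-supplier parts without the outcome: 422 − 26 = 396
OR = (99 × 396) / (318 × 26) = 39204/8268 ≈ 4.742

4.742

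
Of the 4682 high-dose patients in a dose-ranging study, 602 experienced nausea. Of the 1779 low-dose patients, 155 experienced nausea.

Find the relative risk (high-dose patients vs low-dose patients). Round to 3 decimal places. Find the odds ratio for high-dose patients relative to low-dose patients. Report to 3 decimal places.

risk, high-dose patients = 602/4682 = 0.1286
risk, low-dose patients = 155/1779 = 0.0871
RR = 0.1286 / 0.0871 = 1.476
OR = (602 × 1624) / (4080 × 155) = 977648/632400 ≈ 1.546

RR = 1.476; OR = 1.546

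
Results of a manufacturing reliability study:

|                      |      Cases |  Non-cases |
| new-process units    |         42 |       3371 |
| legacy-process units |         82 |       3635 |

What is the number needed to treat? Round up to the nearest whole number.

103

risk, new-process units = 42/3413 = 0.012306
risk, legacy-process units = 82/3717 = 0.022061
absolute risk difference = 0.009755
1 / 0.009755 = 102.512 → round up → 103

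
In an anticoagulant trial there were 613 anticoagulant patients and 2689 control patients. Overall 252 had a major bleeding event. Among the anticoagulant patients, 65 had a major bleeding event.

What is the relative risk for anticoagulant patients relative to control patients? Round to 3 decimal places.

1.525

anticoagulant patients without the outcome: 613 − 65 = 548
control patients with the outcome: 252 − 65 = 187
control patients without the outcome: 2689 − 187 = 2502
risk, anticoagulant patients = 65/613 = 0.1060
risk, control patients = 187/2689 = 0.0695
RR = 0.1060 / 0.0695 = 1.525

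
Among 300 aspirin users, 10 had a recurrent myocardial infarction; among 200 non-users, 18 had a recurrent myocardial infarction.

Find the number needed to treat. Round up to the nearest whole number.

18

risk, aspirin users = 10/300 = 0.033333
risk, non-users = 18/200 = 0.090000
absolute risk difference = 0.056667
1 / 0.056667 = 17.647 → round up → 18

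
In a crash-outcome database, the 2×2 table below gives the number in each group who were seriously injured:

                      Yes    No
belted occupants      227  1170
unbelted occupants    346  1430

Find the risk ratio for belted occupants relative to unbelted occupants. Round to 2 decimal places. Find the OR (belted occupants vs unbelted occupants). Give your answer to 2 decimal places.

RR = 0.83; OR = 0.80

risk, belted occupants = 227/1397 = 0.1625
risk, unbelted occupants = 346/1776 = 0.1948
RR = 0.1625 / 0.1948 = 0.83
odds, belted occupants = 227/1170 = 0.1940
odds, unbelted occupants = 346/1430 = 0.2420
OR = 0.1940 / 0.2420 = 0.80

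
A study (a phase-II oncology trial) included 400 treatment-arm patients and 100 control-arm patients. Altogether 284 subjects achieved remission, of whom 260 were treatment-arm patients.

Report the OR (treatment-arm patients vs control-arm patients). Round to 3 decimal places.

5.881

treatment-arm patients without the outcome: 400 − 260 = 140
control-arm patients with the outcome: 284 − 260 = 24
control-arm patients without the outcome: 100 − 24 = 76
odds, treatment-arm patients = 260/140 = 1.8571
odds, control-arm patients = 24/76 = 0.3158
OR = 1.8571 / 0.3158 = 5.881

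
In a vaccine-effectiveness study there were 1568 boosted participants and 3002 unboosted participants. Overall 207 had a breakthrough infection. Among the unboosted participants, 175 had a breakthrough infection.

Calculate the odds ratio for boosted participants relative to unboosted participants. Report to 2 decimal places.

OR = 0.34

boosted participants with the outcome: 207 − 175 = 32
boosted participants without the outcome: 1568 − 32 = 1536
unboosted participants without the outcome: 3002 − 175 = 2827
odds, boosted participants = 32/1536 = 0.02083
odds, unboosted participants = 175/2827 = 0.06190
OR = 0.02083 / 0.06190 = 0.34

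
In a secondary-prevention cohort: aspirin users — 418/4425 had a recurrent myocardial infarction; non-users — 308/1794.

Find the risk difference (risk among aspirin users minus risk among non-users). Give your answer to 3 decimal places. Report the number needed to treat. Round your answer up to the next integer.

RD = -0.077; NNT = 13

risk, aspirin users = 418/4425 = 0.0945
risk, non-users = 308/1794 = 0.1717
risk difference = 0.0945 − 0.1717 = -0.077
absolute risk difference = 0.077220
1 / 0.077220 = 12.950 → round up → 13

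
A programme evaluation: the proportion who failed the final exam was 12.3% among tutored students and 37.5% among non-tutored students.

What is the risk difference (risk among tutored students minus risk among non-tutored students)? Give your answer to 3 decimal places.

risk difference = 0.1230 − 0.3750 = -0.252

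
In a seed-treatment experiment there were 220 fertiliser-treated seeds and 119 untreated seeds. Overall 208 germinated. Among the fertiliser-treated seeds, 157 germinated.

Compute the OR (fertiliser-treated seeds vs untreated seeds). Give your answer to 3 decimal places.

fertiliser-treated seeds without the outcome: 220 − 157 = 63
untreated seeds with the outcome: 208 − 157 = 51
untreated seeds without the outcome: 119 − 51 = 68
OR = (157 × 68) / (63 × 51) = 10676/3213 ≈ 3.323

3.323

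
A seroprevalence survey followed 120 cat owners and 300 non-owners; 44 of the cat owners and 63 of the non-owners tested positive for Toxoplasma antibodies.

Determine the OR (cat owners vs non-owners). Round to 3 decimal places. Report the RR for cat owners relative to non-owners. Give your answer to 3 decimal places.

OR = 2.178; RR = 1.746

OR = (44 × 237) / (76 × 63) = 10428/4788 ≈ 2.178
risk, cat owners = 44/120 = 0.3667
risk, non-owners = 63/300 = 0.2100
RR = 0.3667 / 0.2100 = 1.746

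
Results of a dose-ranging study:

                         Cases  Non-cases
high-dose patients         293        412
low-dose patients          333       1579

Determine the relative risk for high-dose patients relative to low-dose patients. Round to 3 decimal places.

risk, high-dose patients = 293/705 = 0.4156
risk, low-dose patients = 333/1912 = 0.1742
RR = 0.4156 / 0.1742 = 2.386

RR: 2.386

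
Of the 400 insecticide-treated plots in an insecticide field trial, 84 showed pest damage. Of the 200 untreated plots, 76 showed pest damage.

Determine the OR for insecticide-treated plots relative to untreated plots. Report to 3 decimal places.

odds, insecticide-treated plots = 84/316 = 0.2658
odds, untreated plots = 76/124 = 0.6129
OR = 0.2658 / 0.6129 = 0.434

OR ≈ 0.434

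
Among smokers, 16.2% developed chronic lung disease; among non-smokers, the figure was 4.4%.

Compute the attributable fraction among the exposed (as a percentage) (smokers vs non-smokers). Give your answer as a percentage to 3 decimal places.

AR% = (0.16200 − 0.04400) / 0.16200 = 0.7284 → 72.840%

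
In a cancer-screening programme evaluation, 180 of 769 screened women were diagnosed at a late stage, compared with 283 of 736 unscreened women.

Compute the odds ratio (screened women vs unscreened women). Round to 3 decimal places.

OR = 0.489

odds, screened women = 180/589 = 0.3056
odds, unscreened women = 283/453 = 0.6247
OR = 0.3056 / 0.6247 = 0.489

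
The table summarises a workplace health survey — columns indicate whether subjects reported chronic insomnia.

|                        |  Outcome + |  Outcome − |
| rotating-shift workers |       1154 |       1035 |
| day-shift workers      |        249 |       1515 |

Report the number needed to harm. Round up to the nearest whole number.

risk, rotating-shift workers = 1154/2189 = 0.527181
risk, day-shift workers = 249/1764 = 0.141156
absolute risk difference = 0.386025
1 / 0.386025 = 2.591 → round up → 3

3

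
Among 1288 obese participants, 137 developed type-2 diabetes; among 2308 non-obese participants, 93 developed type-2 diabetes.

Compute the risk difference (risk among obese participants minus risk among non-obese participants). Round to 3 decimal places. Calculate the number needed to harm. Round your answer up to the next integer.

RD = 0.066; NNH = 16

risk, obese participants = 137/1288 = 0.10637
risk, non-obese participants = 93/2308 = 0.04029
risk difference = 0.10637 − 0.04029 = 0.066
absolute risk difference = 0.066072
1 / 0.066072 = 15.135 → round up → 16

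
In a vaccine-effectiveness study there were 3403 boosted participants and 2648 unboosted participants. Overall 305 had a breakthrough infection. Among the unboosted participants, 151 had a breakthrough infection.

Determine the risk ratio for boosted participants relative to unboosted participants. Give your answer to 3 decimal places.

0.794

boosted participants with the outcome: 305 − 151 = 154
boosted participants without the outcome: 3403 − 154 = 3249
unboosted participants without the outcome: 2648 − 151 = 2497
risk, boosted participants = 154/3403 = 0.04525
risk, unboosted participants = 151/2648 = 0.05702
RR = 0.04525 / 0.05702 = 0.794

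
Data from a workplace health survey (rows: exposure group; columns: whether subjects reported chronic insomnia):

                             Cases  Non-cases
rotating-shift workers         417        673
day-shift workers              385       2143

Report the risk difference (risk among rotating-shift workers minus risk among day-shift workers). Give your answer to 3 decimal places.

risk, rotating-shift workers = 417/1090 = 0.3826
risk, day-shift workers = 385/2528 = 0.1523
risk difference = 0.3826 − 0.1523 = 0.230

RD: 0.230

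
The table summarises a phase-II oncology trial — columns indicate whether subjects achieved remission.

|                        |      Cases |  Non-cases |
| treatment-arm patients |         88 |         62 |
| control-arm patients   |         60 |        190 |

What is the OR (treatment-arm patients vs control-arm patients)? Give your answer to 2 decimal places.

odds, treatment-arm patients = 88/62 = 1.4194
odds, control-arm patients = 60/190 = 0.3158
OR = 1.4194 / 0.3158 = 4.49

4.49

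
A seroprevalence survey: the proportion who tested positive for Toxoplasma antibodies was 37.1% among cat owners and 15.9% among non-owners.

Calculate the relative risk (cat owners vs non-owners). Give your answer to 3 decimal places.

RR = 0.3710 / 0.1590 = 2.333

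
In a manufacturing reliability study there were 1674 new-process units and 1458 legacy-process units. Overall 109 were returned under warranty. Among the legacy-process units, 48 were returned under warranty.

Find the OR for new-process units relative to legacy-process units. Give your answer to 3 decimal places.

new-process units with the outcome: 109 − 48 = 61
new-process units without the outcome: 1674 − 61 = 1613
legacy-process units without the outcome: 1458 − 48 = 1410
OR = (61 × 1410) / (1613 × 48) = 86010/77424 ≈ 1.111

1.111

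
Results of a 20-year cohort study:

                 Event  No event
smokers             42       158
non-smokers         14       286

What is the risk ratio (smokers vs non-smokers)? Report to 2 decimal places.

risk, smokers = 42/200 = 0.21000
risk, non-smokers = 14/300 = 0.04667
RR = 0.21000 / 0.04667 = 4.50

RR = 4.50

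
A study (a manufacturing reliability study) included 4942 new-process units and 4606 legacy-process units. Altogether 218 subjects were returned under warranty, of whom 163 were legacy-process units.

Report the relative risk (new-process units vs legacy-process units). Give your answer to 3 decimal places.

new-process units with the outcome: 218 − 163 = 55
new-process units without the outcome: 4942 − 55 = 4887
legacy-process units without the outcome: 4606 − 163 = 4443
risk, new-process units = 55/4942 = 0.01113
risk, legacy-process units = 163/4606 = 0.03539
RR = 0.01113 / 0.03539 = 0.314

RR ≈ 0.314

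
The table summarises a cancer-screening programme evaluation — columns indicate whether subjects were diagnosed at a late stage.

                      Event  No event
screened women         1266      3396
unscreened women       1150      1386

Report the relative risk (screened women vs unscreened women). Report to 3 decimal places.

RR ≈ 0.599

risk, screened women = 1266/4662 = 0.2716
risk, unscreened women = 1150/2536 = 0.4535
RR = 0.2716 / 0.4535 = 0.599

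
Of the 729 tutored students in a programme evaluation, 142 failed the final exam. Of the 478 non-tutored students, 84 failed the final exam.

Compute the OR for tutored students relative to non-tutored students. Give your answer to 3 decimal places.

OR = (142 × 394) / (587 × 84) = 55948/49308 ≈ 1.135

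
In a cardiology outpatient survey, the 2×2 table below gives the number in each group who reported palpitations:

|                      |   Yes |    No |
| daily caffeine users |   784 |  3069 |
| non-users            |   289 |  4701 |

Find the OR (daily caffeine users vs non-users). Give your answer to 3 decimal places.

OR = (784 × 4701) / (3069 × 289) = 3685584/886941 ≈ 4.155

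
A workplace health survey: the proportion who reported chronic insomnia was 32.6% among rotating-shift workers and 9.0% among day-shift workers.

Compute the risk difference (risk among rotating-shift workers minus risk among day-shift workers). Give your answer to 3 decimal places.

risk difference = 0.3260 − 0.0900 = 0.236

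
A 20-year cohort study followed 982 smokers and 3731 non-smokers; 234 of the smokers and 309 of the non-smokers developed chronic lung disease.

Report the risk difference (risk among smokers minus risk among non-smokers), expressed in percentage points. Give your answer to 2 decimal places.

RD ≈ 15.55

risk, smokers = 234/982 = 0.2383
risk, non-smokers = 309/3731 = 0.0828
risk difference = 0.2383 − 0.0828 = 0.1555 → 15.55 percentage points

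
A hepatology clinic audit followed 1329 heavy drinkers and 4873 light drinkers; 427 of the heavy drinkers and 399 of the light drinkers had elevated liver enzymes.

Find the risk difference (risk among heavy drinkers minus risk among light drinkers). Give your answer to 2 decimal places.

0.24

risk, heavy drinkers = 427/1329 = 0.3213
risk, light drinkers = 399/4873 = 0.0819
risk difference = 0.3213 − 0.0819 = 0.24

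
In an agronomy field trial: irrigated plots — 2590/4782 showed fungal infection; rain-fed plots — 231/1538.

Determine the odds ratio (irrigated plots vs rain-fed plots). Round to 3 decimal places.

OR = (2590 × 1307) / (2192 × 231) = 3385130/506352 ≈ 6.685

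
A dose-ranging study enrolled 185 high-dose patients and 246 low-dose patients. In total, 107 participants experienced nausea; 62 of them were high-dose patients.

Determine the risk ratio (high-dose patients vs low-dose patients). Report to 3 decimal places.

RR: 1.832

high-dose patients without the outcome: 185 − 62 = 123
low-dose patients with the outcome: 107 − 62 = 45
low-dose patients without the outcome: 246 − 45 = 201
risk, high-dose patients = 62/185 = 0.3351
risk, low-dose patients = 45/246 = 0.1829
RR = 0.3351 / 0.1829 = 1.832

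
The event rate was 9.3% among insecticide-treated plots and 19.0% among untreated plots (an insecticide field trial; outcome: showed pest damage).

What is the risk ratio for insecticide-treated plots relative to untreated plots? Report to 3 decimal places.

RR = 0.0930 / 0.1900 = 0.489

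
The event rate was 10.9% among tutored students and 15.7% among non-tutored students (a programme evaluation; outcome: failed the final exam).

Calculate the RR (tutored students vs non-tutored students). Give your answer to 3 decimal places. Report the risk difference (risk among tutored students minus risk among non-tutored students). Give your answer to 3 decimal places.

RR = 0.1090 / 0.1570 = 0.694
risk difference = 0.1090 − 0.1570 = -0.048

RR = 0.694; RD = -0.048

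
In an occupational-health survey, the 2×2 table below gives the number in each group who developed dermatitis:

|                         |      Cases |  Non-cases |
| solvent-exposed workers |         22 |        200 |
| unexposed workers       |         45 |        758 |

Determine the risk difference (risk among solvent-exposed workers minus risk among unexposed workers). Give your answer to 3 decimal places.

risk, solvent-exposed workers = 22/222 = 0.0991
risk, unexposed workers = 45/803 = 0.0560
risk difference = 0.0991 − 0.0560 = 0.043

0.043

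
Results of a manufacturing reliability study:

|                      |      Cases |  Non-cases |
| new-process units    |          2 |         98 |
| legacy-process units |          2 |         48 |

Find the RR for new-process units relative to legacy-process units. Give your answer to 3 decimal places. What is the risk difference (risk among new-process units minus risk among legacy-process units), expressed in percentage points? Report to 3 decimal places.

RR = 0.500; RD = -2.000

risk, new-process units = 2/100 = 0.02000
risk, legacy-process units = 2/50 = 0.04000
RR = 0.02000 / 0.04000 = 0.500
risk difference = 0.02000 − 0.04000 = -0.02000 → -2.000 percentage points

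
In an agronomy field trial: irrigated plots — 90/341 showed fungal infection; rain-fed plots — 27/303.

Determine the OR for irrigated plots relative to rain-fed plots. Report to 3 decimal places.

OR = (90 × 276) / (251 × 27) = 24840/6777 ≈ 3.665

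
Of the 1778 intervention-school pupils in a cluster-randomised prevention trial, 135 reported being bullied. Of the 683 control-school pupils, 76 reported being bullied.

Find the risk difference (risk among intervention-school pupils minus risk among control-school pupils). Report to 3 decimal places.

RD = -0.035

risk, intervention-school pupils = 135/1778 = 0.0759
risk, control-school pupils = 76/683 = 0.1113
risk difference = 0.0759 − 0.1113 = -0.035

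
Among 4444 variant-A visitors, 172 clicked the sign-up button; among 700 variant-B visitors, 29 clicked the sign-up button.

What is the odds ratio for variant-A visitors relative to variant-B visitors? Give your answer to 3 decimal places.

OR = (172 × 671) / (4272 × 29) = 115412/123888 ≈ 0.932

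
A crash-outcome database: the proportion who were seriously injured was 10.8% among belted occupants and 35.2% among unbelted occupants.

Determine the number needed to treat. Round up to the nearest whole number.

absolute risk difference = 0.244000
1 / 0.244000 = 4.098 → round up → 5

NNT = 5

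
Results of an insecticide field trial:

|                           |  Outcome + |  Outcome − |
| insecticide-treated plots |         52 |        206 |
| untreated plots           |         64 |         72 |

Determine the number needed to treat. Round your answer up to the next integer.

risk, insecticide-treated plots = 52/258 = 0.201550
risk, untreated plots = 64/136 = 0.470588
absolute risk difference = 0.269038
1 / 0.269038 = 3.717 → round up → 4

NNT = 4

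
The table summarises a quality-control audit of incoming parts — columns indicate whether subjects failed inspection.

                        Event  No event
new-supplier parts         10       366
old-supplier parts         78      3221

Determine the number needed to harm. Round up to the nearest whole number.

NNH = 339

risk, new-supplier parts = 10/376 = 0.026596
risk, old-supplier parts = 78/3299 = 0.023644
absolute risk difference = 0.002952
1 / 0.002952 = 338.753 → round up → 339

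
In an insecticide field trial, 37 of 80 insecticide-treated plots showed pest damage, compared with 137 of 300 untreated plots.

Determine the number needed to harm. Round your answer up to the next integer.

risk, insecticide-treated plots = 37/80 = 0.462500
risk, untreated plots = 137/300 = 0.456667
absolute risk difference = 0.005833
1 / 0.005833 = 171.438 → round up → 172

172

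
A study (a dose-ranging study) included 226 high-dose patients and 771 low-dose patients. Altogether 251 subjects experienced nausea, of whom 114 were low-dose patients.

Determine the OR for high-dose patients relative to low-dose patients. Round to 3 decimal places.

OR: 8.871

high-dose patients with the outcome: 251 − 114 = 137
high-dose patients without the outcome: 226 − 137 = 89
low-dose patients without the outcome: 771 − 114 = 657
OR = (137 × 657) / (89 × 114) = 90009/10146 ≈ 8.871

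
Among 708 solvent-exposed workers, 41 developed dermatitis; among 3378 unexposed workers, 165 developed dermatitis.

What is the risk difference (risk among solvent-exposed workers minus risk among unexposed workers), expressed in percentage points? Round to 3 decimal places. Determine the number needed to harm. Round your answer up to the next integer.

risk, solvent-exposed workers = 41/708 = 0.05791
risk, unexposed workers = 165/3378 = 0.04885
risk difference = 0.05791 − 0.04885 = 0.00906 → 0.906 percentage points
absolute risk difference = 0.009064
1 / 0.009064 = 110.327 → round up → 111

RD = 0.906; NNH = 111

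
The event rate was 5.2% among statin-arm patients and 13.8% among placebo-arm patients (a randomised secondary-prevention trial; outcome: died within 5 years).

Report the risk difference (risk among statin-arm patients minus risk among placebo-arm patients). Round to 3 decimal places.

risk difference = 0.0520 − 0.1380 = -0.086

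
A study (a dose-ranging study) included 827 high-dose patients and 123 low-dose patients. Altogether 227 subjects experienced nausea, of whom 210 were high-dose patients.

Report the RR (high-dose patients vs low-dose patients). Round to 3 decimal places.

1.837

high-dose patients without the outcome: 827 − 210 = 617
low-dose patients with the outcome: 227 − 210 = 17
low-dose patients without the outcome: 123 − 17 = 106
risk, high-dose patients = 210/827 = 0.2539
risk, low-dose patients = 17/123 = 0.1382
RR = 0.2539 / 0.1382 = 1.837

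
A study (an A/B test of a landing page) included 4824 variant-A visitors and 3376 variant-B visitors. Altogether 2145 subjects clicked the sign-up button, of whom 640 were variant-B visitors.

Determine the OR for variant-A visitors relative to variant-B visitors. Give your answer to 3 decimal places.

variant-A visitors with the outcome: 2145 − 640 = 1505
variant-A visitors without the outcome: 4824 − 1505 = 3319
variant-B visitors without the outcome: 3376 − 640 = 2736
OR = (1505 × 2736) / (3319 × 640) = 4117680/2124160 ≈ 1.938

OR = 1.938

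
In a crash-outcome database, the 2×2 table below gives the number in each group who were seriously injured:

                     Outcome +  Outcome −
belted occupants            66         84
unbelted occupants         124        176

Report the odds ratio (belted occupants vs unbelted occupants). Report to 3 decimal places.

OR = (66 × 176) / (84 × 124) = 11616/10416 ≈ 1.115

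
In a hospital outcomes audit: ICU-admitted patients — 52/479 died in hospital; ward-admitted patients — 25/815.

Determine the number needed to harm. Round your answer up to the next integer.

risk, ICU-admitted patients = 52/479 = 0.108559
risk, ward-admitted patients = 25/815 = 0.030675
absolute risk difference = 0.077885
1 / 0.077885 = 12.839 → round up → 13

13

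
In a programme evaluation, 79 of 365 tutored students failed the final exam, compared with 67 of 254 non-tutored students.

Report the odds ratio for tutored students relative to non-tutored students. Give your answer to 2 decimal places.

odds, tutored students = 79/286 = 0.2762
odds, non-tutored students = 67/187 = 0.3583
OR = 0.2762 / 0.3583 = 0.77

OR ≈ 0.77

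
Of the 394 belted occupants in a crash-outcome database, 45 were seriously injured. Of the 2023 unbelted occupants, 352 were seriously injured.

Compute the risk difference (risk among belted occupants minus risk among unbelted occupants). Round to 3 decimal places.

risk, belted occupants = 45/394 = 0.1142
risk, unbelted occupants = 352/2023 = 0.1740
risk difference = 0.1142 − 0.1740 = -0.060

RD: -0.060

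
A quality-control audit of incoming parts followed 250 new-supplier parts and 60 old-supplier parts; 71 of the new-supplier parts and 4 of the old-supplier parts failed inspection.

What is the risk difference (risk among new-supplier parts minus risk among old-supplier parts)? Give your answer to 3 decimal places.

risk, new-supplier parts = 71/250 = 0.2840
risk, old-supplier parts = 4/60 = 0.0667
risk difference = 0.2840 − 0.0667 = 0.217

0.217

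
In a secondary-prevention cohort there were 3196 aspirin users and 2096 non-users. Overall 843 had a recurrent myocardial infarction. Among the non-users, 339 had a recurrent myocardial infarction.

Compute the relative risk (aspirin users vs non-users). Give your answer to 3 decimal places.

0.975

aspirin users with the outcome: 843 − 339 = 504
aspirin users without the outcome: 3196 − 504 = 2692
non-users without the outcome: 2096 − 339 = 1757
risk, aspirin users = 504/3196 = 0.1577
risk, non-users = 339/2096 = 0.1617
RR = 0.1577 / 0.1617 = 0.975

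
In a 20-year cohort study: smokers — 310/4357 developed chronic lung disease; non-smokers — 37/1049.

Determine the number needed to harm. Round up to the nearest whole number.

risk, smokers = 310/4357 = 0.071150
risk, non-smokers = 37/1049 = 0.035272
absolute risk difference = 0.035878
1 / 0.035878 = 27.872 → round up → 28

NNH = 28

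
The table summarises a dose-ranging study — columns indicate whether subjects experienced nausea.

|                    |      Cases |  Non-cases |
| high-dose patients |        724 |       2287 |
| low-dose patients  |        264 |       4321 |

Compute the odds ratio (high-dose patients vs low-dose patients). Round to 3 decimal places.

OR = (724 × 4321) / (2287 × 264) = 3128404/603768 ≈ 5.181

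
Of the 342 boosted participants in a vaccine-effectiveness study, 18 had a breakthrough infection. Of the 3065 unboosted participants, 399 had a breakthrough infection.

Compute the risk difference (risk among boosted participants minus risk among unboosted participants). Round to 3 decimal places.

risk, boosted participants = 18/342 = 0.0526
risk, unboosted participants = 399/3065 = 0.1302
risk difference = 0.0526 − 0.1302 = -0.078

-0.078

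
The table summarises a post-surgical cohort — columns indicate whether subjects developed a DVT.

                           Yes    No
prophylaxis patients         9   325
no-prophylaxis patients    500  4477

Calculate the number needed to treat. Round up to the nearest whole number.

14

risk, prophylaxis patients = 9/334 = 0.026946
risk, no-prophylaxis patients = 500/4977 = 0.100462
absolute risk difference = 0.073516
1 / 0.073516 = 13.602 → round up → 14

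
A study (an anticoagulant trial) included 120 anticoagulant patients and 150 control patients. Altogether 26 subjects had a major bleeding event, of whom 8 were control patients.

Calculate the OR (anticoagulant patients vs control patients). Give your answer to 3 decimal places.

anticoagulant patients with the outcome: 26 − 8 = 18
anticoagulant patients without the outcome: 120 − 18 = 102
control patients without the outcome: 150 − 8 = 142
OR = (18 × 142) / (102 × 8) = 2556/816 ≈ 3.132

3.132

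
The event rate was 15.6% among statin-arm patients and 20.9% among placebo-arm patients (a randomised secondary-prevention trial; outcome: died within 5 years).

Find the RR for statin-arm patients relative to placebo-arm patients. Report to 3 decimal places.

RR = 0.1560 / 0.2090 = 0.746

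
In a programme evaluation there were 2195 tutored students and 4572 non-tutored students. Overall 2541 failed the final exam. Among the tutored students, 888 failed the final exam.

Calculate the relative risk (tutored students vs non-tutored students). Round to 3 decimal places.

tutored students without the outcome: 2195 − 888 = 1307
non-tutored students with the outcome: 2541 − 888 = 1653
non-tutored students without the outcome: 4572 − 1653 = 2919
risk, tutored students = 888/2195 = 0.4046
risk, non-tutored students = 1653/4572 = 0.3615
RR = 0.4046 / 0.3615 = 1.119

RR ≈ 1.119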